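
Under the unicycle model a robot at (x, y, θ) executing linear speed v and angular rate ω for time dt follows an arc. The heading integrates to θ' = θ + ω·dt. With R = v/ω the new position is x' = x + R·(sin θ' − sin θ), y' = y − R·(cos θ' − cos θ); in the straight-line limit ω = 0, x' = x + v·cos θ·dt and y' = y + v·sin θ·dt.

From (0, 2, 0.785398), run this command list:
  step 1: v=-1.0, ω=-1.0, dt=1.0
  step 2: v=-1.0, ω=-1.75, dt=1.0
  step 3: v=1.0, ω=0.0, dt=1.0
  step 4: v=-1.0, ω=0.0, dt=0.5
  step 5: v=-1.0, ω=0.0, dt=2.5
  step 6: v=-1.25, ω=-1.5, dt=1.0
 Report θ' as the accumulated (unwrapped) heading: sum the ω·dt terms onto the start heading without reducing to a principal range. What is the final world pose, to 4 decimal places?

step 1: θ'=-0.2146 (R=1.0000) → pose (-0.9201, 1.7300, -0.2146)
step 2: θ'=-1.9646 (R=0.5714) → pose (-1.3261, 2.5076, -1.9646)
step 3: θ'=-1.9646 (straight) → pose (-1.7098, 1.5842, -1.9646)
step 4: θ'=-1.9646 (straight) → pose (-1.5179, 2.0459, -1.9646)
step 5: θ'=-1.9646 (straight) → pose (-0.5587, 4.3545, -1.9646)
step 6: θ'=-3.4646 (R=0.8333) → pose (0.4754, 4.8250, -3.4646)

(0.4754, 4.8250, -3.4646)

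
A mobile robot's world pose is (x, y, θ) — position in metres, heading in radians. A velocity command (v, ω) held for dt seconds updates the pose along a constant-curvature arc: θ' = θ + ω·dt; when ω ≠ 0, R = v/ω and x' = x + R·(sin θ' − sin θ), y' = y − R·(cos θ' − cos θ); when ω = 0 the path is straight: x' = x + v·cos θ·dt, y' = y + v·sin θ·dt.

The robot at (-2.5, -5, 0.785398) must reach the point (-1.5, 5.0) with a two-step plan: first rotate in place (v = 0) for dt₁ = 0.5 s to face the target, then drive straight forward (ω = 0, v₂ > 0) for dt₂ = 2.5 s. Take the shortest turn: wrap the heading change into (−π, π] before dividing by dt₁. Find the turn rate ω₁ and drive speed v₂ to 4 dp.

heading to target = atan2(5−-5, -1.5−-2.5) = 1.4711
Δθ = wrap(1.4711 − 0.7854) = 0.6857; ω₁ = Δθ/dt₁ = 1.3715
distance = √((-1.5−-2.5)² + (5−-5)²) = 10.0499; v₂ = distance/dt₂ = 4.0200

ω₁ = 1.3715, v₂ = 4.0200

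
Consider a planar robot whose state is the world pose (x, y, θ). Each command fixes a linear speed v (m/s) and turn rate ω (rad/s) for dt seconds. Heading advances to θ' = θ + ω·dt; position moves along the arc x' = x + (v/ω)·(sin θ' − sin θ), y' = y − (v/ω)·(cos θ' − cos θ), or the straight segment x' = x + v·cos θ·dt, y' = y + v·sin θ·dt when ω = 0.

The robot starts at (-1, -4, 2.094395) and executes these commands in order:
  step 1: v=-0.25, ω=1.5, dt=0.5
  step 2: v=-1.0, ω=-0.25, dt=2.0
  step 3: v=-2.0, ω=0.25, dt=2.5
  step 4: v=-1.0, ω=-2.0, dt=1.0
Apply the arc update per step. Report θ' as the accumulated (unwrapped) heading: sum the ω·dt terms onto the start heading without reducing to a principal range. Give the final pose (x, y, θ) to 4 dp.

(5.4648, -8.1733, 0.9694)

step 1: θ'=2.8444 (R=-0.1667) → pose (-0.9045, -4.0760, 2.8444)
step 2: θ'=2.3444 (R=4.0000) → pose (0.7858, -5.1058, 2.3444)
step 3: θ'=2.9694 (R=-8.0000) → pose (5.1382, -7.3978, 2.9694)
step 4: θ'=0.9694 (R=0.5000) → pose (5.4648, -8.1733, 0.9694)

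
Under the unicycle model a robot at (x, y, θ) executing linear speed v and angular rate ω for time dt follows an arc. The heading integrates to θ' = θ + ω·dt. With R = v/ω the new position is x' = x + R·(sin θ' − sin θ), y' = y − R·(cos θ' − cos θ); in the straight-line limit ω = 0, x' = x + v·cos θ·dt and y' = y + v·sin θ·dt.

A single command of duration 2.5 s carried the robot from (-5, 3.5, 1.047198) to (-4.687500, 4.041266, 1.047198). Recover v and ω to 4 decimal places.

Δθ = 1.047198 − 1.047198 = 0.000000
ω = Δθ/dt = 0.000000/2.5 = 0.0000
ω = 0 → v = (Δx·cos θ + Δy·sin θ)/dt = 0.2500

v = 0.2500, ω = 0.0000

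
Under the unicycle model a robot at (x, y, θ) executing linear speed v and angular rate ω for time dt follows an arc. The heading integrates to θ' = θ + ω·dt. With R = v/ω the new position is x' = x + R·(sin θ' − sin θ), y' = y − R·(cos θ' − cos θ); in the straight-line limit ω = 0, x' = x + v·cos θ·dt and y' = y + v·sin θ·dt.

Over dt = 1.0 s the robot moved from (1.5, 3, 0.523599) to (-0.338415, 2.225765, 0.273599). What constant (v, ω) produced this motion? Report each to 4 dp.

Δθ = 0.273599 − 0.523599 = -0.250000
ω = Δθ/dt = -0.250000/1.0 = -0.2500
R = Δx/(sin θ' − sin θ) = 8.0000
v = R·ω = 8.0000·-0.2500 = -2.0000

v = -2.0000, ω = -0.2500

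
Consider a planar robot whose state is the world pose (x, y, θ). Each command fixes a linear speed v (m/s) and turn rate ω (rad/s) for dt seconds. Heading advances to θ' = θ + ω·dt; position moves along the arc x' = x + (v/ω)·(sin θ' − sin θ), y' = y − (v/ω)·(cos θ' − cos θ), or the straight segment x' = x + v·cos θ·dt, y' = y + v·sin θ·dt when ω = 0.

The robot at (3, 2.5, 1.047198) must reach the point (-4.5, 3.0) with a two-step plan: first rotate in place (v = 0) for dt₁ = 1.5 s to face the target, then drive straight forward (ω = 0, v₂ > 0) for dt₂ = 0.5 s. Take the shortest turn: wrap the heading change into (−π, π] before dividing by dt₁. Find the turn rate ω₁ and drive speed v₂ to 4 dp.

heading to target = atan2(3−2.5, -4.5−3) = 3.0750
Δθ = wrap(3.0750 − 1.0472) = 2.0278; ω₁ = Δθ/dt₁ = 1.3519
distance = √((-4.5−3)² + (3−2.5)²) = 7.5166; v₂ = distance/dt₂ = 15.0333

ω₁ = 1.3519, v₂ = 15.0333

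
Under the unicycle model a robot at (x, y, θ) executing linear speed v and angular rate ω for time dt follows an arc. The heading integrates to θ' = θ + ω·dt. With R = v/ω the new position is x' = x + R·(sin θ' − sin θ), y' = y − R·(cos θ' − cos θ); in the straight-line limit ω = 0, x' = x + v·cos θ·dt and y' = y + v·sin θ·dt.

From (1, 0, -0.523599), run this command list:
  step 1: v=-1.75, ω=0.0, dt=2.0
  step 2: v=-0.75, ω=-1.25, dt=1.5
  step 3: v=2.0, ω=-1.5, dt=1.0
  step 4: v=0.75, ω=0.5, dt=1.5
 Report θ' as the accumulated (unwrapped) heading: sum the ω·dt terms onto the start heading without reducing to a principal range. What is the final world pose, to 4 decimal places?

(-4.9743, 3.1338, -3.1486)

step 1: θ'=-0.5236 (straight) → pose (-2.0311, 1.7500, -0.5236)
step 2: θ'=-2.3986 (R=0.6000) → pose (-2.1370, 2.7115, -2.3986)
step 3: θ'=-3.8986 (R=-1.3333) → pose (-3.9546, 2.7242, -3.8986)
step 4: θ'=-3.1486 (R=1.5000) → pose (-4.9743, 3.1338, -3.1486)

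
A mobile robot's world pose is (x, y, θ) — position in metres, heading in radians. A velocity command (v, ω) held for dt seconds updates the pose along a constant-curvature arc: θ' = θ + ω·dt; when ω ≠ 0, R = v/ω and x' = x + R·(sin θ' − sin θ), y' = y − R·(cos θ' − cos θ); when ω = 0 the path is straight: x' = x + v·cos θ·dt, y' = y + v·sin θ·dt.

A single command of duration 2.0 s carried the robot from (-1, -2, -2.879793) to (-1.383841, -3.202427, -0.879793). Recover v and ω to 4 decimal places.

v = 0.7500, ω = 1.0000

Δθ = -0.879793 − -2.879793 = 2.000000
ω = Δθ/dt = 2.000000/2.0 = 1.0000
R = −Δy/(cos θ' − cos θ) = 0.7500
v = R·ω = 0.7500·1.0000 = 0.7500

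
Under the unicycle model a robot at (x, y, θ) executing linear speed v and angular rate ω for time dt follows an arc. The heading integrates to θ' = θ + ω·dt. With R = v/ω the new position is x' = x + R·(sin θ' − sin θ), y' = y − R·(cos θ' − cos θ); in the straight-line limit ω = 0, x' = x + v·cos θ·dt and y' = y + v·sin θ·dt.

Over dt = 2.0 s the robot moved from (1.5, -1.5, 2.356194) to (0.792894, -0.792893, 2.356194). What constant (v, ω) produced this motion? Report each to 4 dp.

Δθ = 2.356194 − 2.356194 = 0.000000
ω = Δθ/dt = 0.000000/2.0 = 0.0000
ω = 0 → v = (Δx·cos θ + Δy·sin θ)/dt = 0.5000

v = 0.5000, ω = 0.0000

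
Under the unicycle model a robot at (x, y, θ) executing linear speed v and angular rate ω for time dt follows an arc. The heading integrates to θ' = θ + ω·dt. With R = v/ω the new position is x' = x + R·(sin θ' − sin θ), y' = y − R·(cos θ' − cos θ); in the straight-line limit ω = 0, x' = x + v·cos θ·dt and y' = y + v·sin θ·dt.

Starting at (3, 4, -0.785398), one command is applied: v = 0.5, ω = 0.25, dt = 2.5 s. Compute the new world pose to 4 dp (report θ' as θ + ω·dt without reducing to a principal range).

(4.0948, 3.4399, -0.1604)

θ' = -0.7854 + 0.25·2.5 = -0.1604
R = v/ω = 0.5/0.25 = 2.0000
x' = 3 + 2.0000·(sin -0.1604 − sin -0.7854) = 4.0948
y' = 4 − 2.0000·(cos -0.1604 − cos -0.7854) = 3.4399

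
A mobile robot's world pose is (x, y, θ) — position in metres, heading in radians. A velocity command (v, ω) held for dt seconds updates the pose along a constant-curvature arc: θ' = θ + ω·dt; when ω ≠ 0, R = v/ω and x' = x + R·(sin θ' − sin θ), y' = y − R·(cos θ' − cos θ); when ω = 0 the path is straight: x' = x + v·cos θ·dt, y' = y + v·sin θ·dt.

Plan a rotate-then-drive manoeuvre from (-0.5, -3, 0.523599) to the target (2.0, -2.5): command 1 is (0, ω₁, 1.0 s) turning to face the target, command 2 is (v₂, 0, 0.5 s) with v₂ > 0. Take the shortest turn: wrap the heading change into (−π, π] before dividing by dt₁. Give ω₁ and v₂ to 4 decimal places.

heading to target = atan2(-2.5−-3, 2−-0.5) = 0.1974
Δθ = wrap(0.1974 − 0.5236) = -0.3262; ω₁ = Δθ/dt₁ = -0.3262
distance = √((2−-0.5)² + (-2.5−-3)²) = 2.5495; v₂ = distance/dt₂ = 5.0990

ω₁ = -0.3262, v₂ = 5.0990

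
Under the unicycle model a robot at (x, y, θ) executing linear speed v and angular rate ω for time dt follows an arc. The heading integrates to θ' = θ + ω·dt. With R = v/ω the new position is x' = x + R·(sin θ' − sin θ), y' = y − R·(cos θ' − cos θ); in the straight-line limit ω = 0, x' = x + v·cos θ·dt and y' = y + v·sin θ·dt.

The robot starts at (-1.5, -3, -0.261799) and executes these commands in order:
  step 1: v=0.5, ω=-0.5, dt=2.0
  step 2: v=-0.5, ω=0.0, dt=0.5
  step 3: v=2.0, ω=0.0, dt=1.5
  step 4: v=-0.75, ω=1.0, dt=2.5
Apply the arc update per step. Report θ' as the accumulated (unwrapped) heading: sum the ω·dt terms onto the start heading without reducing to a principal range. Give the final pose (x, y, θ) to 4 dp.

(-1.3933, -6.2648, 1.2382)

step 1: θ'=-1.2618 (R=-1.0000) → pose (-0.8062, -3.6618, -1.2618)
step 2: θ'=-1.2618 (straight) → pose (-0.8822, -3.4237, -1.2618)
step 3: θ'=-1.2618 (straight) → pose (0.0301, -6.2816, -1.2618)
step 4: θ'=1.2382 (R=-0.7500) → pose (-1.3933, -6.2648, 1.2382)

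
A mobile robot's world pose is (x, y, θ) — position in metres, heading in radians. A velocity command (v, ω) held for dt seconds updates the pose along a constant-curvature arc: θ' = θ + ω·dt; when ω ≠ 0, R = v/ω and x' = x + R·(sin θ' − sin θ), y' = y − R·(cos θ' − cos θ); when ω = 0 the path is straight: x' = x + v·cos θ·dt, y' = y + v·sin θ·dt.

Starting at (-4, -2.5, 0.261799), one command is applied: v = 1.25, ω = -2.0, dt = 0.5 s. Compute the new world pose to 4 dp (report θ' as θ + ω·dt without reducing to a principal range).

(-3.4176, -2.6414, -0.7382)

θ' = 0.2618 + -2.0·0.5 = -0.7382
R = v/ω = 1.25/-2.0 = -0.6250
x' = -4 + -0.6250·(sin -0.7382 − sin 0.2618) = -3.4176
y' = -2.5 − -0.6250·(cos -0.7382 − cos 0.2618) = -2.6414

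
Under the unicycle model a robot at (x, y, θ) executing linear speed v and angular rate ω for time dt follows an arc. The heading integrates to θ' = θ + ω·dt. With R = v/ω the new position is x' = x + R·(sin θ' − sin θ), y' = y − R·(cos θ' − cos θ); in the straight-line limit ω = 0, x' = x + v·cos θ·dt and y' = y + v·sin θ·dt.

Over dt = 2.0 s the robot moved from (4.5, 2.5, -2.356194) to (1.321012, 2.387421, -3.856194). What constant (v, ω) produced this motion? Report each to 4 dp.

v = 1.7500, ω = -0.7500

Δθ = -3.856194 − -2.356194 = -1.500000
ω = Δθ/dt = -1.500000/2.0 = -0.7500
R = Δx/(sin θ' − sin θ) = -2.3333
v = R·ω = -2.3333·-0.7500 = 1.7500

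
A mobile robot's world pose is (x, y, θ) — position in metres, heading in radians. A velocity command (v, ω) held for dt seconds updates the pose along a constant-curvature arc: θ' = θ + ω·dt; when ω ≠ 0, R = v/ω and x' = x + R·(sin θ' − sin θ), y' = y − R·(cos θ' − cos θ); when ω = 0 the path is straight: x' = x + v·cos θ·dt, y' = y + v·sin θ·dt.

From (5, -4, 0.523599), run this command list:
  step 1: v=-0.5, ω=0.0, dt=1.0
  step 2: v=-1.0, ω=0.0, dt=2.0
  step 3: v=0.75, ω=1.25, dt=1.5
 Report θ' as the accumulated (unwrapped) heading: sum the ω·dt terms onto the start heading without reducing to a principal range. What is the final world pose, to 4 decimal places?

step 1: θ'=0.5236 (straight) → pose (4.5670, -4.2500, 0.5236)
step 2: θ'=0.5236 (straight) → pose (2.8349, -5.2500, 0.5236)
step 3: θ'=2.3986 (R=0.6000) → pose (2.9408, -4.2885, 2.3986)

(2.9408, -4.2885, 2.3986)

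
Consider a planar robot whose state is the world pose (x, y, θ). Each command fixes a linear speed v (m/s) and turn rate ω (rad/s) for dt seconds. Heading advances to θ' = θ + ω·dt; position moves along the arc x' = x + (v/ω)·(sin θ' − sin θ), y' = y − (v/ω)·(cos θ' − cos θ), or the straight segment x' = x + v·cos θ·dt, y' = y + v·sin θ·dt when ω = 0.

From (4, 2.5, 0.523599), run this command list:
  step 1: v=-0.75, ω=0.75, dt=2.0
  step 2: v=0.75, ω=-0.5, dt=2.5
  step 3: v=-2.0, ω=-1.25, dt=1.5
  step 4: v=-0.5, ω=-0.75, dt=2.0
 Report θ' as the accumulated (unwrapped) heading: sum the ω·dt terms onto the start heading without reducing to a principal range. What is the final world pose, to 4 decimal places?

step 1: θ'=2.0236 (R=-1.0000) → pose (3.6008, 1.1965, 2.0236)
step 2: θ'=0.7736 (R=-1.5000) → pose (3.9015, 2.9258, 0.7736)
step 3: θ'=-1.1014 (R=1.6000) → pose (1.3567, 3.3467, -1.1014)
step 4: θ'=-2.6014 (R=0.6667) → pose (1.6083, 4.2200, -2.6014)

(1.6083, 4.2200, -2.6014)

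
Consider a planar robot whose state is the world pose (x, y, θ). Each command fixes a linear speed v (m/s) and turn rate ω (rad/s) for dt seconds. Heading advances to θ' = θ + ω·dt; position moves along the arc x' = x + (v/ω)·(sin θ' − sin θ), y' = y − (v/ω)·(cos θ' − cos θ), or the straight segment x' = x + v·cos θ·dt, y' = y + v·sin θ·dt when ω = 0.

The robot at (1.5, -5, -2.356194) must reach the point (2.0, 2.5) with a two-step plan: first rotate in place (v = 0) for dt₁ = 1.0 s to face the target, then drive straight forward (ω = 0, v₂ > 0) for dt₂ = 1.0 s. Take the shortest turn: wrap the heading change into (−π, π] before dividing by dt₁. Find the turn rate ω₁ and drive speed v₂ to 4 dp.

ω₁ = -2.4228, v₂ = 7.5166

heading to target = atan2(2.5−-5, 2−1.5) = 1.5042
Δθ = wrap(1.5042 − -2.3562) = -2.4228; ω₁ = Δθ/dt₁ = -2.4228
distance = √((2−1.5)² + (2.5−-5)²) = 7.5166; v₂ = distance/dt₂ = 7.5166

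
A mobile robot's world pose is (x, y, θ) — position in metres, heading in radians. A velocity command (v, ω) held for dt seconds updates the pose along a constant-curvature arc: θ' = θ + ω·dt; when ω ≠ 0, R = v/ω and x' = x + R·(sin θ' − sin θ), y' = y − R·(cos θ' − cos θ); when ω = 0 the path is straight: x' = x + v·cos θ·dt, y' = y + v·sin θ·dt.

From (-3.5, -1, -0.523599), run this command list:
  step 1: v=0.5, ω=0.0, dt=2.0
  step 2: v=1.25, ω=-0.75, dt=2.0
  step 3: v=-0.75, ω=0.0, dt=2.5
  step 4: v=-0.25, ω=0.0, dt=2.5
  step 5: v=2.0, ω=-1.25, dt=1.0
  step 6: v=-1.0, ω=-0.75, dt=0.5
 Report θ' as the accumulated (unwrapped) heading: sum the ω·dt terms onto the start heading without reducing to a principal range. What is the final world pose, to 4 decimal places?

(-2.0523, -2.4667, -3.6486)

step 1: θ'=-0.5236 (straight) → pose (-2.6340, -1.5000, -0.5236)
step 2: θ'=-2.0236 (R=-1.6667) → pose (-1.9686, -3.6725, -2.0236)
step 3: θ'=-2.0236 (straight) → pose (-1.1483, -1.9865, -2.0236)
step 4: θ'=-2.0236 (straight) → pose (-0.8749, -1.4245, -2.0236)
step 5: θ'=-3.2736 (R=-1.6000) → pose (-2.5242, -2.3106, -3.2736)
step 6: θ'=-3.6486 (R=1.3333) → pose (-2.0523, -2.4667, -3.6486)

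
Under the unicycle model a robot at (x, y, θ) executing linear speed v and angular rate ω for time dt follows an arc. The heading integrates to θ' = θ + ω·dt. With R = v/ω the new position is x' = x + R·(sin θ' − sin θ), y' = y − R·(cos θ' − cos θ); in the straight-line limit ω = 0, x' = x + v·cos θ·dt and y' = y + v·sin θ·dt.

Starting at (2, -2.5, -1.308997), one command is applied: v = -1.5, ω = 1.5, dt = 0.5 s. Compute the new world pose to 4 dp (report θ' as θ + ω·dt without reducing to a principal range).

(1.5644, -1.9110, -0.5590)

θ' = -1.3090 + 1.5·0.5 = -0.5590
R = v/ω = -1.5/1.5 = -1.0000
x' = 2 + -1.0000·(sin -0.5590 − sin -1.3090) = 1.5644
y' = -2.5 − -1.0000·(cos -0.5590 − cos -1.3090) = -1.9110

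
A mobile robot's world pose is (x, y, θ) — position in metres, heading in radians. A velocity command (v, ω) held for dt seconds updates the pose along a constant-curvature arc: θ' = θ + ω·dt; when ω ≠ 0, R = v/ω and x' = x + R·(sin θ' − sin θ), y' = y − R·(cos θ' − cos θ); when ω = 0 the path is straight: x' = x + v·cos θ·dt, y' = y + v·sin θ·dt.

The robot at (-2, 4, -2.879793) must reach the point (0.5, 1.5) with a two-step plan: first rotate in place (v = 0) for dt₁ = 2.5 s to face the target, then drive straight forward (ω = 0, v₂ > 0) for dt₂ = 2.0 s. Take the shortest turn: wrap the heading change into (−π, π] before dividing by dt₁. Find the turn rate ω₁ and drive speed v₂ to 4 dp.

heading to target = atan2(1.5−4, 0.5−-2) = -0.7854
Δθ = wrap(-0.7854 − -2.8798) = 2.0944; ω₁ = Δθ/dt₁ = 0.8378
distance = √((0.5−-2)² + (1.5−4)²) = 3.5355; v₂ = distance/dt₂ = 1.7678

ω₁ = 0.8378, v₂ = 1.7678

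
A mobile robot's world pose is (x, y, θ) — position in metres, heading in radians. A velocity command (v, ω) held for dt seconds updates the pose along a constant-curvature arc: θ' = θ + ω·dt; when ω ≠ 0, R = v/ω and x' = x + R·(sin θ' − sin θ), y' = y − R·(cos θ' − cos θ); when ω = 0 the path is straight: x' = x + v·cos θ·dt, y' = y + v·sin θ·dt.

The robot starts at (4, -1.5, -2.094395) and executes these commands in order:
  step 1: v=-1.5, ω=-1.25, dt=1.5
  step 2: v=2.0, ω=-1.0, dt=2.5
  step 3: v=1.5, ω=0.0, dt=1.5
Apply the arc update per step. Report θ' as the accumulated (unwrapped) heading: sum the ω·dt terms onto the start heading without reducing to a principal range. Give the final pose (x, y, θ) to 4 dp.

step 1: θ'=-3.9694 (R=1.2000) → pose (5.9230, -1.2882, -3.9694)
step 2: θ'=-6.4694 (R=-2.0000) → pose (7.7661, 2.0302, -6.4694)
step 3: θ'=-6.4694 (straight) → pose (9.9772, 1.6137, -6.4694)

(9.9772, 1.6137, -6.4694)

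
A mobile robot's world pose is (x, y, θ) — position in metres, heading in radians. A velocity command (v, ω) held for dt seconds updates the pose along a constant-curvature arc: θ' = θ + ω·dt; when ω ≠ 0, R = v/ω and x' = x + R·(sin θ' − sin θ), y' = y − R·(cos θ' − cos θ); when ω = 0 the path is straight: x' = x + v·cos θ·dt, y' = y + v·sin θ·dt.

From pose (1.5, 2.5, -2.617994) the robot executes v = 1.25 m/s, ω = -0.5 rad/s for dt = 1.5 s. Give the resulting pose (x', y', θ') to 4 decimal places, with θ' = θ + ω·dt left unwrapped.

θ' = -2.6180 + -0.5·1.5 = -3.3680
R = v/ω = 1.25/-0.5 = -2.5000
x' = 1.5 + -2.5000·(sin -3.3680 − sin -2.6180) = -0.3112
y' = 2.5 − -2.5000·(cos -3.3680 − cos -2.6180) = 2.2289

(-0.3112, 2.2289, -3.3680)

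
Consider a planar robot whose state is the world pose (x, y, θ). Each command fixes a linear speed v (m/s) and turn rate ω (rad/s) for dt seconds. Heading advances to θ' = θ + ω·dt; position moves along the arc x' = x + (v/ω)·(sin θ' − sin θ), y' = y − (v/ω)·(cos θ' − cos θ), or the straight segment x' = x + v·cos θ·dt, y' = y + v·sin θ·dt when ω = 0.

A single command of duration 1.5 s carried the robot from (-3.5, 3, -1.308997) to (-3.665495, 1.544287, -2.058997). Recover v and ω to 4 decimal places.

v = 1.0000, ω = -0.5000

Δθ = -2.058997 − -1.308997 = -0.750000
ω = Δθ/dt = -0.750000/1.5 = -0.5000
R = −Δy/(cos θ' − cos θ) = -2.0000
v = R·ω = -2.0000·-0.5000 = 1.0000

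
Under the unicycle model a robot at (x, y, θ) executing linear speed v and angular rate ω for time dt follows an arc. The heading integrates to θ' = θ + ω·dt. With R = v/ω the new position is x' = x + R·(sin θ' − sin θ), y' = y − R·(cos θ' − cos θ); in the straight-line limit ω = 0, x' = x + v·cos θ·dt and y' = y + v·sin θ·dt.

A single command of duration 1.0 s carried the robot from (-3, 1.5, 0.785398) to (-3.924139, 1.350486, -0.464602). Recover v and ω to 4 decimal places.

Δθ = -0.464602 − 0.785398 = -1.250000
ω = Δθ/dt = -1.250000/1.0 = -1.2500
R = Δx/(sin θ' − sin θ) = 0.8000
v = R·ω = 0.8000·-1.2500 = -1.0000

v = -1.0000, ω = -1.2500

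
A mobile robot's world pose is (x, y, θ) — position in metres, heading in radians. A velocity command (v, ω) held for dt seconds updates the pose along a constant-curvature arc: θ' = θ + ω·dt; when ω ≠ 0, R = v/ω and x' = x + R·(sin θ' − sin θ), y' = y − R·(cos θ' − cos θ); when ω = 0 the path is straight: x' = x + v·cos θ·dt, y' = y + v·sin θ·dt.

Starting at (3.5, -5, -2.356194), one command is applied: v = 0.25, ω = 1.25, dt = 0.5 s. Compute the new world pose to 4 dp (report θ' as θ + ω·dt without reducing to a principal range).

(3.4440, -5.1095, -1.7312)

θ' = -2.3562 + 1.25·0.5 = -1.7312
R = v/ω = 0.25/1.25 = 0.2000
x' = 3.5 + 0.2000·(sin -1.7312 − sin -2.3562) = 3.4440
y' = -5 − 0.2000·(cos -1.7312 − cos -2.3562) = -5.1095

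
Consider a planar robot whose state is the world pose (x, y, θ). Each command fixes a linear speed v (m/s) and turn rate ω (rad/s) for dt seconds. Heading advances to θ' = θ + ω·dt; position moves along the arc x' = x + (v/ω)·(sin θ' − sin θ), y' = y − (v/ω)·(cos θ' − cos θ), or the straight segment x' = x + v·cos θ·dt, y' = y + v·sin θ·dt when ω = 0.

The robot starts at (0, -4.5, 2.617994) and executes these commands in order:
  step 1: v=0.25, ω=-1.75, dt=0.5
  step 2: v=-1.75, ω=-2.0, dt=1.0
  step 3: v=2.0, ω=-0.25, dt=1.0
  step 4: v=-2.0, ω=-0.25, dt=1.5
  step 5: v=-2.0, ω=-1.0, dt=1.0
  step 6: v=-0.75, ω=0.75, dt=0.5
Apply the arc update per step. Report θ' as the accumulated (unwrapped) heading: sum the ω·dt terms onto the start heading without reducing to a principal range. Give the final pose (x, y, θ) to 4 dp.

step 1: θ'=1.7430 (R=-0.1429) → pose (-0.0693, -4.4008, 1.7430)
step 2: θ'=-0.2570 (R=0.8750) → pose (-1.1538, -5.3970, -0.2570)
step 3: θ'=-0.5070 (R=-8.0000) → pose (0.6972, -6.1406, -0.5070)
step 4: θ'=-0.8820 (R=8.0000) → pose (-1.5944, -4.2318, -0.8820)
step 5: θ'=-1.8820 (R=2.0000) → pose (-1.9543, -2.3482, -1.8820)
step 6: θ'=-1.5070 (R=-1.0000) → pose (-1.9083, -1.9782, -1.5070)

(-1.9083, -1.9782, -1.5070)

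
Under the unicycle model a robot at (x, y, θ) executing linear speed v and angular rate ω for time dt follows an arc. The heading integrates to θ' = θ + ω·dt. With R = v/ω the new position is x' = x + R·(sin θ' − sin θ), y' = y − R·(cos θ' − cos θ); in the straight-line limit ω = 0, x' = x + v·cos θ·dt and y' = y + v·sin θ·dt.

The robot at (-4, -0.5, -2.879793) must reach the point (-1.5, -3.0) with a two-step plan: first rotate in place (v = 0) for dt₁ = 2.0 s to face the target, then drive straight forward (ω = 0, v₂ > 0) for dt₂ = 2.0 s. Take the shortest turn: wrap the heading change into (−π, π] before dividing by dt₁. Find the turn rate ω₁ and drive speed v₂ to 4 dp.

heading to target = atan2(-3−-0.5, -1.5−-4) = -0.7854
Δθ = wrap(-0.7854 − -2.8798) = 2.0944; ω₁ = Δθ/dt₁ = 1.0472
distance = √((-1.5−-4)² + (-3−-0.5)²) = 3.5355; v₂ = distance/dt₂ = 1.7678

ω₁ = 1.0472, v₂ = 1.7678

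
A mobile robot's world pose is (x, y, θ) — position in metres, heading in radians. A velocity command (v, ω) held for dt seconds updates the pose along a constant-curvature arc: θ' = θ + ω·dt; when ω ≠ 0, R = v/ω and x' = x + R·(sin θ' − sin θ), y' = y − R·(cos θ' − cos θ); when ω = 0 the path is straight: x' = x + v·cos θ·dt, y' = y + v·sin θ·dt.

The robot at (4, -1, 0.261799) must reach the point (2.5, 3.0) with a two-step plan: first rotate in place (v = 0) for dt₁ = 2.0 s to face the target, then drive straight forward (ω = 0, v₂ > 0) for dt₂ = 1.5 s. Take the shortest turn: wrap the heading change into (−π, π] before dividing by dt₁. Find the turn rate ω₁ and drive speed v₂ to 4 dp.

heading to target = atan2(3−-1, 2.5−4) = 1.9296
Δθ = wrap(1.9296 − 0.2618) = 1.6678; ω₁ = Δθ/dt₁ = 0.8339
distance = √((2.5−4)² + (3−-1)²) = 4.2720; v₂ = distance/dt₂ = 2.8480

ω₁ = 0.8339, v₂ = 2.8480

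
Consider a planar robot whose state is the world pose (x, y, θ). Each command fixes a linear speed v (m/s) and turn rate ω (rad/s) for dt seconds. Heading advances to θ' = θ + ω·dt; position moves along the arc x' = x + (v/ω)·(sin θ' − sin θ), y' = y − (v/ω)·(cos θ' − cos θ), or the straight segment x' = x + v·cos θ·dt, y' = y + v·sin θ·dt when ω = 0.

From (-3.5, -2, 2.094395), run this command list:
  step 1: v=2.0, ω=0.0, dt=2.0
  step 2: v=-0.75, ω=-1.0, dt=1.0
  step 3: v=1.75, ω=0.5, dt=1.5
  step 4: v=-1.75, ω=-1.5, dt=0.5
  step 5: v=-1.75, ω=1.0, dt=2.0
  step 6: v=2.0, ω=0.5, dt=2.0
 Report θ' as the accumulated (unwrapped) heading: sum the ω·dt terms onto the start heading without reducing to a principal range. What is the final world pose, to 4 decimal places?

step 1: θ'=2.0944 (straight) → pose (-5.5000, 1.4641, 2.0944)
step 2: θ'=1.0944 (R=0.7500) → pose (-5.4830, 0.7452, 1.0944)
step 3: θ'=1.8444 (R=3.5000) → pose (-5.2235, 3.2959, 1.8444)
step 4: θ'=1.0944 (R=1.1667) → pose (-5.3100, 2.4457, 1.0944)
step 5: θ'=3.0944 (R=-1.7500) → pose (-3.8374, -0.1049, 3.0944)
step 6: θ'=4.0944 (R=4.0000) → pose (-7.2863, -1.7829, 4.0944)

(-7.2863, -1.7829, 4.0944)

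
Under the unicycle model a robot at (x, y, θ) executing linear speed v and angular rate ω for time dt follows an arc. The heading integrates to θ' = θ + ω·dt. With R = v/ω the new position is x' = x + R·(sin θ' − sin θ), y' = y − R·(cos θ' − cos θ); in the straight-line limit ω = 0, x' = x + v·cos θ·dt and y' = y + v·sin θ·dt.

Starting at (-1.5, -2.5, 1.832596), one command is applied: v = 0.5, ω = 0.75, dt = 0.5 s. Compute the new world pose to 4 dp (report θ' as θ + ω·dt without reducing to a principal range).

(-1.6079, -2.2761, 2.2076)

θ' = 1.8326 + 0.75·0.5 = 2.2076
R = v/ω = 0.5/0.75 = 0.6667
x' = -1.5 + 0.6667·(sin 2.2076 − sin 1.8326) = -1.6079
y' = -2.5 − 0.6667·(cos 2.2076 − cos 1.8326) = -2.2761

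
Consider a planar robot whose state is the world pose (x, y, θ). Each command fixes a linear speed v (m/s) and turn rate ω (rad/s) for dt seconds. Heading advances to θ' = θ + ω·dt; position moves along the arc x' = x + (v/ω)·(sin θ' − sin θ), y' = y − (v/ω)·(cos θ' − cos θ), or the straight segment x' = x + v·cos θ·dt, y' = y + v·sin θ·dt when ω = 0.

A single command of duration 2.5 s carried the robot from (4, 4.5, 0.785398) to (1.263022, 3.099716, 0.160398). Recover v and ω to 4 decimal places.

Δθ = 0.160398 − 0.785398 = -0.625000
ω = Δθ/dt = -0.625000/2.5 = -0.2500
R = Δx/(sin θ' − sin θ) = 5.0000
v = R·ω = 5.0000·-0.2500 = -1.2500

v = -1.2500, ω = -0.2500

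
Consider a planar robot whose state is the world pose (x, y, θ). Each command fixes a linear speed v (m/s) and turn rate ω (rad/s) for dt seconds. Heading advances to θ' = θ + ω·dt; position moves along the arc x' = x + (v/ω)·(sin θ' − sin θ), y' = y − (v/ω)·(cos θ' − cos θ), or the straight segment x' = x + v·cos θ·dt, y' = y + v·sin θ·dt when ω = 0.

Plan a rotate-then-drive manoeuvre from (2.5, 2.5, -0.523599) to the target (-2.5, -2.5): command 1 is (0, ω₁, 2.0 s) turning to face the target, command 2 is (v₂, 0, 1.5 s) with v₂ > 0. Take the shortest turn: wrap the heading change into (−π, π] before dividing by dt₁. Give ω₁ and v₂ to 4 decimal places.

ω₁ = -0.9163, v₂ = 4.7140

heading to target = atan2(-2.5−2.5, -2.5−2.5) = -2.3562
Δθ = wrap(-2.3562 − -0.5236) = -1.8326; ω₁ = Δθ/dt₁ = -0.9163
distance = √((-2.5−2.5)² + (-2.5−2.5)²) = 7.0711; v₂ = distance/dt₂ = 4.7140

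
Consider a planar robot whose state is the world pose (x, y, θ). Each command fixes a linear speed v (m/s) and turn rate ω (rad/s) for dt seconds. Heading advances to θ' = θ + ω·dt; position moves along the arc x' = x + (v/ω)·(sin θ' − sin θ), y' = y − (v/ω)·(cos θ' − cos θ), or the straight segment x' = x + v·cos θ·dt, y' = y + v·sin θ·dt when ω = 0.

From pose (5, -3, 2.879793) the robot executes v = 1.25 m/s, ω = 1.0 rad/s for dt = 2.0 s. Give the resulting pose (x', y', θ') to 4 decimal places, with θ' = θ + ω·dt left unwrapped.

θ' = 2.8798 + 1.0·2.0 = 4.8798
R = v/ω = 1.25/1.0 = 1.2500
x' = 5 + 1.2500·(sin 4.8798 − sin 2.8798) = 3.4440
y' = -3 − 1.2500·(cos 4.8798 − cos 2.8798) = -4.4157

(3.4440, -4.4157, 4.8798)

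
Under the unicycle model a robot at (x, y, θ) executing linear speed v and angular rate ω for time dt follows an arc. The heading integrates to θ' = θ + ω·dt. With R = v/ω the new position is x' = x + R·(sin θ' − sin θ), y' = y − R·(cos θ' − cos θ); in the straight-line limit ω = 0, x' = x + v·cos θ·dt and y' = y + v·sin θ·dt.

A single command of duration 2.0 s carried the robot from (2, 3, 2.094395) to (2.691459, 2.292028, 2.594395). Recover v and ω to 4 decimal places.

Δθ = 2.594395 − 2.094395 = 0.500000
ω = Δθ/dt = 0.500000/2.0 = 0.2500
R = −Δy/(cos θ' − cos θ) = -2.0000
v = R·ω = -2.0000·0.2500 = -0.5000

v = -0.5000, ω = 0.2500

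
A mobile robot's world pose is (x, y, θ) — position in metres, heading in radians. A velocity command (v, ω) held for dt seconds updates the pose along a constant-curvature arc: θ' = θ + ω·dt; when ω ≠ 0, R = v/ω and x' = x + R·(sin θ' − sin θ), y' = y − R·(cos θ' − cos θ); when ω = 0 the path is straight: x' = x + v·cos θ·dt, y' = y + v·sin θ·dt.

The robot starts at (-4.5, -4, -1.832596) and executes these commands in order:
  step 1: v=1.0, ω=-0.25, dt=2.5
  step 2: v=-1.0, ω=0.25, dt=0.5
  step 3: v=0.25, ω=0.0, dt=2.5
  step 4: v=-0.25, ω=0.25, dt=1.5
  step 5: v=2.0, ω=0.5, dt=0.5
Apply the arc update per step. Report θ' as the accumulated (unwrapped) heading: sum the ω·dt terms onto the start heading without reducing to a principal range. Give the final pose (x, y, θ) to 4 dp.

(-5.9563, -6.8283, -1.7076)

step 1: θ'=-2.4576 (R=-4.0000) → pose (-5.8361, -6.0649, -2.4576)
step 2: θ'=-2.3326 (R=-4.0000) → pose (-5.4693, -5.7256, -2.3326)
step 3: θ'=-2.3326 (straight) → pose (-5.9007, -6.1779, -2.3326)
step 4: θ'=-1.9576 (R=-1.0000) → pose (-5.6982, -5.8649, -1.9576)
step 5: θ'=-1.7076 (R=4.0000) → pose (-5.9563, -6.8283, -1.7076)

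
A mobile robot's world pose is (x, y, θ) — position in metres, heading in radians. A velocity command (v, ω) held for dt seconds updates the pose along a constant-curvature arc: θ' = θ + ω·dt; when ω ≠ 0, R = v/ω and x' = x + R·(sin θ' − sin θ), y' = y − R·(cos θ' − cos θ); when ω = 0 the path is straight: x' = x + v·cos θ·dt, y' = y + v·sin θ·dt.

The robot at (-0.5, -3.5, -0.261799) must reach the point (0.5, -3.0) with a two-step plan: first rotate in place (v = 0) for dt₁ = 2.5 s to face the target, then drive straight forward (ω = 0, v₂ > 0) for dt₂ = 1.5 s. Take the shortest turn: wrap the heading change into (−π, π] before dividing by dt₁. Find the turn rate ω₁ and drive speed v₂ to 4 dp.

ω₁ = 0.2902, v₂ = 0.7454

heading to target = atan2(-3−-3.5, 0.5−-0.5) = 0.4636
Δθ = wrap(0.4636 − -0.2618) = 0.7254; ω₁ = Δθ/dt₁ = 0.2902
distance = √((0.5−-0.5)² + (-3−-3.5)²) = 1.1180; v₂ = distance/dt₂ = 0.7454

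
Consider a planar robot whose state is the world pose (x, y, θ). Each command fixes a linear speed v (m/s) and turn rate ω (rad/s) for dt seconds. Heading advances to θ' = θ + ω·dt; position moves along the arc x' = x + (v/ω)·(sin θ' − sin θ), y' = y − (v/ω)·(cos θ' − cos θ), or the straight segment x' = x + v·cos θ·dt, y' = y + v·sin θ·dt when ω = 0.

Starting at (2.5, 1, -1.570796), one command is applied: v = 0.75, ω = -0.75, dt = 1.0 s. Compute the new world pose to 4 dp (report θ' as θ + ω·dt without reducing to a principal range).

(2.2317, 0.3184, -2.3208)

θ' = -1.5708 + -0.75·1.0 = -2.3208
R = v/ω = 0.75/-0.75 = -1.0000
x' = 2.5 + -1.0000·(sin -2.3208 − sin -1.5708) = 2.2317
y' = 1 − -1.0000·(cos -2.3208 − cos -1.5708) = 0.3184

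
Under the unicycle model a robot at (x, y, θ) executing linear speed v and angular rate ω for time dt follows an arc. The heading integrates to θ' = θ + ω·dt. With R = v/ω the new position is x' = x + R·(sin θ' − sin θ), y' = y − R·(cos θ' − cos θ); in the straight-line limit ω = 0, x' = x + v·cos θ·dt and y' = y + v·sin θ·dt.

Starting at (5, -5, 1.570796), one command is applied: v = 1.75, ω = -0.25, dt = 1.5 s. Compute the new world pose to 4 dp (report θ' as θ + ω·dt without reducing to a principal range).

(5.4864, -2.4361, 1.1958)

θ' = 1.5708 + -0.25·1.5 = 1.1958
R = v/ω = 1.75/-0.25 = -7.0000
x' = 5 + -7.0000·(sin 1.1958 − sin 1.5708) = 5.4864
y' = -5 − -7.0000·(cos 1.1958 − cos 1.5708) = -2.4361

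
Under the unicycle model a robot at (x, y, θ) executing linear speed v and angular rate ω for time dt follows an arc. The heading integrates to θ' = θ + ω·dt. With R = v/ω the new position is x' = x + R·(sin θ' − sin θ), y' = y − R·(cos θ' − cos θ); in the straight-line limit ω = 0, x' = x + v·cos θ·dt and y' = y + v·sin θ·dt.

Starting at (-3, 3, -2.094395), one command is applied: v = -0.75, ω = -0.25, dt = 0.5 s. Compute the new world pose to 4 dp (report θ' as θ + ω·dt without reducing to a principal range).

θ' = -2.0944 + -0.25·0.5 = -2.2194
R = v/ω = -0.75/-0.25 = 3.0000
x' = -3 + 3.0000·(sin -2.2194 − sin -2.0944) = -2.7927
y' = 3 − 3.0000·(cos -2.2194 − cos -2.0944) = 3.3122

(-2.7927, 3.3122, -2.2194)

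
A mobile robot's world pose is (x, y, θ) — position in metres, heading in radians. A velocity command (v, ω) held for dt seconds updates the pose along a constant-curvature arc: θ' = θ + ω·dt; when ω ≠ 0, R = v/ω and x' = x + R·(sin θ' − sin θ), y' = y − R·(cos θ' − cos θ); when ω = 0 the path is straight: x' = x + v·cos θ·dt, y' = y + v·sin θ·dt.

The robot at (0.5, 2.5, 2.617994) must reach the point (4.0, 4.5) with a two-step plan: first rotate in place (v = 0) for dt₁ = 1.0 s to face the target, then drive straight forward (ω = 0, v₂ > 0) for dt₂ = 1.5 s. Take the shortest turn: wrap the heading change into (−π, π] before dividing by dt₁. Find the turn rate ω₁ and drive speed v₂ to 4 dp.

heading to target = atan2(4.5−2.5, 4−0.5) = 0.5191
Δθ = wrap(0.5191 − 2.6180) = -2.0988; ω₁ = Δθ/dt₁ = -2.0988
distance = √((4−0.5)² + (4.5−2.5)²) = 4.0311; v₂ = distance/dt₂ = 2.6874

ω₁ = -2.0988, v₂ = 2.6874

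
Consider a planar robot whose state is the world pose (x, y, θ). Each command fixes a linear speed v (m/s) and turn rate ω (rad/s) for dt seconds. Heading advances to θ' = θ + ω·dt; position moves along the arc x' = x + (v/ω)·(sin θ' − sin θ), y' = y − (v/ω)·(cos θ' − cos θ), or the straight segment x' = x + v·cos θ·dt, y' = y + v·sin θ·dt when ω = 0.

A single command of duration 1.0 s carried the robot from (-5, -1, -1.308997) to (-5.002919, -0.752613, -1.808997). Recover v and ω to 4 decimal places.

Δθ = -1.808997 − -1.308997 = -0.500000
ω = Δθ/dt = -0.500000/1.0 = -0.5000
R = −Δy/(cos θ' − cos θ) = 0.5000
v = R·ω = 0.5000·-0.5000 = -0.2500

v = -0.2500, ω = -0.5000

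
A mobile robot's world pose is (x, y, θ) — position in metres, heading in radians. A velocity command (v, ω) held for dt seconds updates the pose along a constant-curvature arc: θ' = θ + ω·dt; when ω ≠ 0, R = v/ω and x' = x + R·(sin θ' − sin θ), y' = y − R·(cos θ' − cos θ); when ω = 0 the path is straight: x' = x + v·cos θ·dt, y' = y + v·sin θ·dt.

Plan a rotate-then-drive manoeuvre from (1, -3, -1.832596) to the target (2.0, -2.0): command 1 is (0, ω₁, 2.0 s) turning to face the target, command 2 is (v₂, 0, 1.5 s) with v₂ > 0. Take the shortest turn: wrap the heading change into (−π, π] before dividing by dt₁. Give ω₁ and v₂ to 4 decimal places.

ω₁ = 1.3090, v₂ = 0.9428

heading to target = atan2(-2−-3, 2−1) = 0.7854
Δθ = wrap(0.7854 − -1.8326) = 2.6180; ω₁ = Δθ/dt₁ = 1.3090
distance = √((2−1)² + (-2−-3)²) = 1.4142; v₂ = distance/dt₂ = 0.9428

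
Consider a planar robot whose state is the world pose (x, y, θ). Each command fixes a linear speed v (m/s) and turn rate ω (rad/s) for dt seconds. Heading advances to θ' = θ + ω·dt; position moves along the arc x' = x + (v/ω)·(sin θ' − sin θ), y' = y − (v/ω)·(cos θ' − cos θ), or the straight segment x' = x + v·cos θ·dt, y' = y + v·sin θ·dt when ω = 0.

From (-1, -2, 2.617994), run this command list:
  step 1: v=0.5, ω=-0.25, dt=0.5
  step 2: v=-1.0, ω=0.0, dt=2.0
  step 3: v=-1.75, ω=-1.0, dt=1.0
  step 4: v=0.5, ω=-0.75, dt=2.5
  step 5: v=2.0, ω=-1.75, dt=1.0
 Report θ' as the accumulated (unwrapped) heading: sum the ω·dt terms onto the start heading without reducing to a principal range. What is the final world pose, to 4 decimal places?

(2.5280, -5.7025, -2.1320)

step 1: θ'=2.4930 (R=-2.0000) → pose (-1.2081, -1.8618, 2.4930)
step 2: θ'=2.4930 (straight) → pose (0.3857, -3.0700, 2.4930)
step 3: θ'=1.4930 (R=1.7500) → pose (1.0733, -4.6006, 1.4930)
step 4: θ'=-0.3820 (R=-0.6667) → pose (1.9865, -4.0338, -0.3820)
step 5: θ'=-2.1320 (R=-1.1429) → pose (2.5280, -5.7025, -2.1320)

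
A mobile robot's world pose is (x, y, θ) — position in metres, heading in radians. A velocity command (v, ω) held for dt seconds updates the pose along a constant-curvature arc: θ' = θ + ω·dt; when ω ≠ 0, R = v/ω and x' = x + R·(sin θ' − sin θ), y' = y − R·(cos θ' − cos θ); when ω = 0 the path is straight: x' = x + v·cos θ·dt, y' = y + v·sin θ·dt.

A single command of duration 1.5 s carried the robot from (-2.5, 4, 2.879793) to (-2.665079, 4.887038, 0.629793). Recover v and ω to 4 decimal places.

v = 0.7500, ω = -1.5000

Δθ = 0.629793 − 2.879793 = -2.250000
ω = Δθ/dt = -2.250000/1.5 = -1.5000
R = −Δy/(cos θ' − cos θ) = -0.5000
v = R·ω = -0.5000·-1.5000 = 0.7500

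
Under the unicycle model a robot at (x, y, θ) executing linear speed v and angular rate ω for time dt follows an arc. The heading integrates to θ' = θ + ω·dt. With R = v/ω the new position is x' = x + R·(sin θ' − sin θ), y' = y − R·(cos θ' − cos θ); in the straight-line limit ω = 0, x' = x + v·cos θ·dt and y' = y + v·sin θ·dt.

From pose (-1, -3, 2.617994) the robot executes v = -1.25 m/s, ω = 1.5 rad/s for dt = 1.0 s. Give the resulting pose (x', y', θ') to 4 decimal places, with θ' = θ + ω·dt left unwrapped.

θ' = 2.6180 + 1.5·1.0 = 4.1180
R = v/ω = -1.25/1.5 = -0.8333
x' = -1 + -0.8333·(sin 4.1180 − sin 2.6180) = 0.1071
y' = -3 − -0.8333·(cos 4.1180 − cos 2.6180) = -2.7450

(0.1071, -2.7450, 4.1180)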